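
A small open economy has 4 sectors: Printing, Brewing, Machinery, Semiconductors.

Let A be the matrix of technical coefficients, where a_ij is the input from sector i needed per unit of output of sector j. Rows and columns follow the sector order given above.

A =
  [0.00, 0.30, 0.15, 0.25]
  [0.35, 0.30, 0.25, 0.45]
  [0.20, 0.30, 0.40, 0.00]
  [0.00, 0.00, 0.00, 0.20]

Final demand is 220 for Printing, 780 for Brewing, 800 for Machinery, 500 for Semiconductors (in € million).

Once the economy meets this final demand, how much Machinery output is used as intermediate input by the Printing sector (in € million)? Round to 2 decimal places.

I − A =
  [   1.00    -0.30    -0.15    -0.25]
  [  -0.35     0.70    -0.25    -0.45]
  [  -0.20    -0.30     0.60     0.00]
  [   0.00     0.00     0.00     0.80]
Compute the cofactors C_ij = (−1)^(i+j)·(3×3 minor ij) of I−A; the adjugate is their transpose:
adj(I−A) = Cᵀ =
  [ 0.27600   0.18000   0.14400   0.18750]
  [ 0.20800   0.45600   0.24200   0.32150]
  [ 0.19600   0.28800   0.47600   0.22325]
  [ 0.00000   0.00000   0.00000   0.23025]
det(I−A) = Σ_j (I−A)_1j·C_1j = (1.00)(0.27600) + (-0.30)(0.20800) + (-0.15)(0.19600) + (-0.25)(0.00000) = 0.1842
(I − A)⁻¹ = adj(I−A) / det(I−A) ≈
  [   1.4984     0.9772     0.7818     1.0179]
  [   1.1292     2.4756     1.3138     1.7454]
  [   1.0641     1.5635     2.5841     1.2120]
  [   0.0000     0.0000     0.0000     1.2500]
First solve x = (I − A)⁻¹ d = adj(I−A)·d / det(I−A); in particular x_1 = (0.27600·220 + 0.18000·780 + 0.14400·800 + 0.18750·500) / 0.1842 = 410.07 / 0.1842 ≈ 2226.2215.
Intermediate flow from 3 to 1: z_31 = a_31 · x_1 = 0.20 × 410.07 / 0.1842 = 82.014 / 0.1842 ≈ 445.24.

z_31 = 445.24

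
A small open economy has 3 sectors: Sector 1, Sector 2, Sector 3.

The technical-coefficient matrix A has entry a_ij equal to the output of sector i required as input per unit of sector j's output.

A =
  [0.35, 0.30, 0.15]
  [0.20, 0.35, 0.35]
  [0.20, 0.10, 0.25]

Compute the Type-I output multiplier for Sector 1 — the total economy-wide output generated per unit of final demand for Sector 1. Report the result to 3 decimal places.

m_1 = 4.000

I − A =
  [   0.65    -0.30    -0.15]
  [  -0.20     0.65    -0.35]
  [  -0.20    -0.10     0.75]
Cofactors of I−A, C_ij = (−1)^(i+j)·(minor ij) (rows/columns in the sector order above):
  C_11 = (0.65)(0.75) − (-0.35)(-0.10) = 0.4525
  C_12 = −[(-0.20)(0.75) − (-0.35)(-0.20)] = 0.2200
  C_13 = (-0.20)(-0.10) − (0.65)(-0.20) = 0.1500
  C_21 = −[(-0.30)(0.75) − (-0.15)(-0.10)] = 0.2400
  C_22 = (0.65)(0.75) − (-0.15)(-0.20) = 0.4575
  C_23 = −[(0.65)(-0.10) − (-0.30)(-0.20)] = 0.1250
  C_31 = (-0.30)(-0.35) − (-0.15)(0.65) = 0.2025
  C_32 = −[(0.65)(-0.35) − (-0.15)(-0.20)] = 0.2575
  C_33 = (0.65)(0.65) − (-0.30)(-0.20) = 0.3625
det(I−A) = Σ_j (I−A)_1j·C_1j = (0.65)(0.4525) + (-0.30)(0.2200) + (-0.15)(0.1500) = 0.205625
adj(I−A) = Cᵀ =
  [ 0.4525   0.2400   0.2025]
  [ 0.2200   0.4575   0.2575]
  [ 0.1500   0.1250   0.3625]
(I − A)⁻¹ = adj(I−A) / det(I−A) ≈
  [   2.2006     1.1672     0.9848]
  [   1.0699     2.2249     1.2523]
  [   0.7295     0.6079     1.7629]
The output multiplier for sector j is the column-j sum of the Leontief inverse (I − A)⁻¹ = adj(I−A) / det(I−A).
Column 1 of adj(I−A): (0.4525, 0.2200, 0.1500); det(I−A) = 0.205625.
m_1 = (0.4525 + 0.2200 + 0.1500) / 0.205625 = 0.8225 / 0.205625 = 4.000.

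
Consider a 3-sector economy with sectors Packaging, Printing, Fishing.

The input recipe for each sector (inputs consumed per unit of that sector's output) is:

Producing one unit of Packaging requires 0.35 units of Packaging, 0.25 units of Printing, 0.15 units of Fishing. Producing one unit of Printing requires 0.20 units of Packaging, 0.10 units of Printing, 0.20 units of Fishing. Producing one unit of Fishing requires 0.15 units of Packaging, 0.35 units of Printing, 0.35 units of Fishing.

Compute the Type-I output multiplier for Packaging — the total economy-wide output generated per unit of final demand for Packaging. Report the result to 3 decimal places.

m_1 = 3.466

I − A =
  [   0.65    -0.20    -0.15]
  [  -0.25     0.90    -0.35]
  [  -0.15    -0.20     0.65]
Cofactors of I−A, C_ij = (−1)^(i+j)·(minor ij) (rows/columns in the sector order above):
  C_11 = (0.90)(0.65) − (-0.35)(-0.20) = 0.5150
  C_12 = −[(-0.25)(0.65) − (-0.35)(-0.15)] = 0.2150
  C_13 = (-0.25)(-0.20) − (0.90)(-0.15) = 0.1850
  C_21 = −[(-0.20)(0.65) − (-0.15)(-0.20)] = 0.1600
  C_22 = (0.65)(0.65) − (-0.15)(-0.15) = 0.4000
  C_23 = −[(0.65)(-0.20) − (-0.20)(-0.15)] = 0.1600
  C_31 = (-0.20)(-0.35) − (-0.15)(0.90) = 0.2050
  C_32 = −[(0.65)(-0.35) − (-0.15)(-0.25)] = 0.2650
  C_33 = (0.65)(0.90) − (-0.20)(-0.25) = 0.5350
det(I−A) = Σ_j (I−A)_1j·C_1j = (0.65)(0.5150) + (-0.20)(0.2150) + (-0.15)(0.1850) = 0.2640
adj(I−A) = Cᵀ =
  [ 0.5150   0.1600   0.2050]
  [ 0.2150   0.4000   0.2650]
  [ 0.1850   0.1600   0.5350]
(I − A)⁻¹ = adj(I−A) / det(I−A) ≈
  [   1.9508     0.6061     0.7765]
  [   0.8144     1.5152     1.0038]
  [   0.7008     0.6061     2.0265]
The output multiplier for sector j is the column-j sum of the Leontief inverse (I − A)⁻¹ = adj(I−A) / det(I−A).
Column 1 of adj(I−A): (0.5150, 0.2150, 0.1850); det(I−A) = 0.2640.
m_1 = (0.5150 + 0.2150 + 0.1850) / 0.2640 = 0.915 / 0.2640 ≈ 3.466.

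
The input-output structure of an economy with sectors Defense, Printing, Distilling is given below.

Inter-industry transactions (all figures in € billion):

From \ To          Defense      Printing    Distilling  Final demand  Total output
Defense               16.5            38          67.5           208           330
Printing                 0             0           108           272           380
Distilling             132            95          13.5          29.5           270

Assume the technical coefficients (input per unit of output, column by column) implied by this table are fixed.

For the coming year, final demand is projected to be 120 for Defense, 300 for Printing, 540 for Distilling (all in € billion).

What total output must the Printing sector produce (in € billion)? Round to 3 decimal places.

x_2 = 672.668

Technical coefficients a_ij = z_ij / X_j:
  a_11 = 16.5/330 = 0.05, a_21 = 0/330 = 0.00, a_31 = 132/330 = 0.40
  a_12 = 38/380 = 0.10, a_22 = 0/380 = 0.00, a_32 = 95/380 = 0.25
  a_13 = 67.5/270 = 0.25, a_23 = 108/270 = 0.40, a_33 = 13.5/270 = 0.05
I − A =
  [   0.95    -0.10    -0.25]
  [   0.00     1.00    -0.40]
  [  -0.40    -0.25     0.95]
Cofactors of I−A, C_ij = (−1)^(i+j)·(minor ij) (rows/columns in the sector order above):
  C_11 = (1.00)(0.95) − (-0.40)(-0.25) = 0.8500
  C_12 = −[(0.00)(0.95) − (-0.40)(-0.40)] = 0.1600
  C_13 = (0.00)(-0.25) − (1.00)(-0.40) = 0.4000
  C_21 = −[(-0.10)(0.95) − (-0.25)(-0.25)] = 0.1575
  C_22 = (0.95)(0.95) − (-0.25)(-0.40) = 0.8025
  C_23 = −[(0.95)(-0.25) − (-0.10)(-0.40)] = 0.2775
  C_31 = (-0.10)(-0.40) − (-0.25)(1.00) = 0.2900
  C_32 = −[(0.95)(-0.40) − (-0.25)(0.00)] = 0.3800
  C_33 = (0.95)(1.00) − (-0.10)(0.00) = 0.9500
det(I−A) = Σ_j (I−A)_1j·C_1j = (0.95)(0.8500) + (-0.10)(0.1600) + (-0.25)(0.4000) = 0.6915
adj(I−A) = Cᵀ =
  [ 0.8500   0.1575   0.2900]
  [ 0.1600   0.8025   0.3800]
  [ 0.4000   0.2775   0.9500]
(I − A)⁻¹ = adj(I−A) / det(I−A) ≈
  [   1.2292     0.2278     0.4194]
  [   0.2314     1.1605     0.5495]
  [   0.5785     0.4013     1.3738]
x = (I − A)⁻¹ d = adj(I−A)·d / det(I−A), with det(I−A) = 0.6915:
  x_1 = (0.8500·120 + 0.1575·300 + 0.2900·540) / 0.6915 = 305.85 / 0.6915 ≈ 442.299
  x_2 = (0.1600·120 + 0.8025·300 + 0.3800·540) / 0.6915 = 465.15 / 0.6915 ≈ 672.668
  x_3 = (0.4000·120 + 0.2775·300 + 0.9500·540) / 0.6915 = 644.25 / 0.6915 ≈ 931.670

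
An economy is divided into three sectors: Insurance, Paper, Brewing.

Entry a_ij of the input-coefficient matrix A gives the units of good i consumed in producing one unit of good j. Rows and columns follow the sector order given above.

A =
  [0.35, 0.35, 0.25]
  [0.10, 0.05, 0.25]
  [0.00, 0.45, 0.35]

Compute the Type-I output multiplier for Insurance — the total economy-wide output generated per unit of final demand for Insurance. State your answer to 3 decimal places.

I − A =
  [   0.65    -0.35    -0.25]
  [  -0.10     0.95    -0.25]
  [   0.00    -0.45     0.65]
Cofactors of I−A, C_ij = (−1)^(i+j)·(minor ij) (rows/columns in the sector order above):
  C_11 = (0.95)(0.65) − (-0.25)(-0.45) = 0.5050
  C_12 = −[(-0.10)(0.65) − (-0.25)(0.00)] = 0.0650
  C_13 = (-0.10)(-0.45) − (0.95)(0.00) = 0.0450
  C_21 = −[(-0.35)(0.65) − (-0.25)(-0.45)] = 0.3400
  C_22 = (0.65)(0.65) − (-0.25)(0.00) = 0.4225
  C_23 = −[(0.65)(-0.45) − (-0.35)(0.00)] = 0.2925
  C_31 = (-0.35)(-0.25) − (-0.25)(0.95) = 0.3250
  C_32 = −[(0.65)(-0.25) − (-0.25)(-0.10)] = 0.1875
  C_33 = (0.65)(0.95) − (-0.35)(-0.10) = 0.5825
det(I−A) = Σ_j (I−A)_1j·C_1j = (0.65)(0.5050) + (-0.35)(0.0650) + (-0.25)(0.0450) = 0.29425
adj(I−A) = Cᵀ =
  [ 0.5050   0.3400   0.3250]
  [ 0.0650   0.4225   0.1875]
  [ 0.0450   0.2925   0.5825]
(I − A)⁻¹ = adj(I−A) / det(I−A) ≈
  [   1.7162     1.1555     1.1045]
  [   0.2209     1.4359     0.6372]
  [   0.1529     0.9941     1.9796]
The output multiplier for sector j is the column-j sum of the Leontief inverse (I − A)⁻¹ = adj(I−A) / det(I−A).
Column 1 of adj(I−A): (0.5050, 0.0650, 0.0450); det(I−A) = 0.29425.
m_1 = (0.5050 + 0.0650 + 0.0450) / 0.29425 = 0.615 / 0.29425 ≈ 2.090.

m_1 = 2.090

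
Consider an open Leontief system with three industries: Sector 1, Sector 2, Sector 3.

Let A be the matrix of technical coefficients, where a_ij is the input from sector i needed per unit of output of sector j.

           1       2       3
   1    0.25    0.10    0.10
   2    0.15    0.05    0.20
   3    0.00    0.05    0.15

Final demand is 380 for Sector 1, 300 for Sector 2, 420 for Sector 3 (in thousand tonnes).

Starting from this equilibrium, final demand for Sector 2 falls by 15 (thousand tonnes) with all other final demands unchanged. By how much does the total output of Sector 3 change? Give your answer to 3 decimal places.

I − A =
  [   0.75    -0.10    -0.10]
  [  -0.15     0.95    -0.20]
  [   0.00    -0.05     0.85]
Cofactors of I−A, C_ij = (−1)^(i+j)·(minor ij) (rows/columns in the sector order above):
  C_11 = (0.95)(0.85) − (-0.20)(-0.05) = 0.7975
  C_12 = −[(-0.15)(0.85) − (-0.20)(0.00)] = 0.1275
  C_13 = (-0.15)(-0.05) − (0.95)(0.00) = 0.0075
  C_21 = −[(-0.10)(0.85) − (-0.10)(-0.05)] = 0.0900
  C_22 = (0.75)(0.85) − (-0.10)(0.00) = 0.6375
  C_23 = −[(0.75)(-0.05) − (-0.10)(0.00)] = 0.0375
  C_31 = (-0.10)(-0.20) − (-0.10)(0.95) = 0.1150
  C_32 = −[(0.75)(-0.20) − (-0.10)(-0.15)] = 0.1650
  C_33 = (0.75)(0.95) − (-0.10)(-0.15) = 0.6975
det(I−A) = Σ_j (I−A)_1j·C_1j = (0.75)(0.7975) + (-0.10)(0.1275) + (-0.10)(0.0075) = 0.584625
adj(I−A) = Cᵀ =
  [ 0.7975   0.0900   0.1150]
  [ 0.1275   0.6375   0.1650]
  [ 0.0075   0.0375   0.6975]
(I − A)⁻¹ = adj(I−A) / det(I−A) ≈
  [   1.3641     0.1539     0.1967]
  [   0.2181     1.0904     0.2822]
  [   0.0128     0.0641     1.1931]
Δx = (I − A)⁻¹ Δd with Δd having -15 in the Sector 2 component and 0 elsewhere.
So Δx_3 = L_32 · (-15), where L_32 = adj(I−A)_32 / det(I−A) = 0.0375 / 0.584625.
Δx_3 = 0.0375 × (-15) / 0.584625 = -0.5625 / 0.584625 ≈ -0.962.

Δx_3 = -0.962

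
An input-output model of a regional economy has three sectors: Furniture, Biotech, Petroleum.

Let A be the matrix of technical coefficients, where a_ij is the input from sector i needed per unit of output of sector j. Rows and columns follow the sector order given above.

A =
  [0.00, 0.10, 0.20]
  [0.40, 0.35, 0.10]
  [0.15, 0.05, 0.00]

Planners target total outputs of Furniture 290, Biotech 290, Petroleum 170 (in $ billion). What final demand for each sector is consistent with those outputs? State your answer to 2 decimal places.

I − A =
  [   1.00    -0.10    -0.20]
  [  -0.40     0.65    -0.10]
  [  -0.15    -0.05     1.00]
d = (I − A) x:
  d_1 = (+1.00)·290 + (-0.10)·290 + (-0.20)·170 = 227.00
  d_2 = (-0.40)·290 + (+0.65)·290 + (-0.10)·170 = 55.50
  d_3 = (-0.15)·290 + (-0.05)·290 + (+1.00)·170 = 112.00

d_1 = 227.00, d_2 = 55.50, d_3 = 112.00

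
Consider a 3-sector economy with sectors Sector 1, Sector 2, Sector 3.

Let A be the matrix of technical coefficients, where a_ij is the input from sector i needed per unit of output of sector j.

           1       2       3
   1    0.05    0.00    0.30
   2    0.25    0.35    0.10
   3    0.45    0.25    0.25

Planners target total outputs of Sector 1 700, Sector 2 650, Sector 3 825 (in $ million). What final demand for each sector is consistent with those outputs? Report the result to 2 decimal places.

d_1 = 417.50, d_2 = 165.00, d_3 = 141.25

I − A =
  [   0.95     0.00    -0.30]
  [  -0.25     0.65    -0.10]
  [  -0.45    -0.25     0.75]
d = (I − A) x:
  d_1 = (+0.95)·700 + (+0.00)·650 + (-0.30)·825 = 417.50
  d_2 = (-0.25)·700 + (+0.65)·650 + (-0.10)·825 = 165.00
  d_3 = (-0.45)·700 + (-0.25)·650 + (+0.75)·825 = 141.25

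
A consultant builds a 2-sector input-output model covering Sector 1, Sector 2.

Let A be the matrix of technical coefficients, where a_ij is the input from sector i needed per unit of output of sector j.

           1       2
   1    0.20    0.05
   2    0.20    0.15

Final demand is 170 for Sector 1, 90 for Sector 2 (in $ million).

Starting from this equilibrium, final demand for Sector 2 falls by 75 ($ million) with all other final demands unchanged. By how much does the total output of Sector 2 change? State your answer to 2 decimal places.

Δx_2 = -89.55

I − A =
  [   0.80    -0.05]
  [  -0.20     0.85]
det(I−A) = (0.80)(0.85) − (-0.05)(-0.20) = 0.6700
adj(I−A) = [[0.85, 0.05], [0.20, 0.80]]
(I − A)⁻¹ = adj(I−A) / det(I−A) ≈
  [   1.2687     0.0746]
  [   0.2985     1.1940]
Δx = (I − A)⁻¹ Δd with Δd having -75 in the Sector 2 component and 0 elsewhere.
So Δx_2 = L_22 · (-75), where L_22 = adj(I−A)_22 / det(I−A) = 0.80 / 0.6700.
Δx_2 = 0.80 × (-75) / 0.6700 = -60.00 / 0.6700 ≈ -89.55.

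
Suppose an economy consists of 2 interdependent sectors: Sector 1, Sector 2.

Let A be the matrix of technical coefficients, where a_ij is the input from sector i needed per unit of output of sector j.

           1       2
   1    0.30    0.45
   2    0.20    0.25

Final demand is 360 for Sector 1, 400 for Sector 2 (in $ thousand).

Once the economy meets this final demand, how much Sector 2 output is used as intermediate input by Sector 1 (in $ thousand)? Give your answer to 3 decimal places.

z_21 = 206.897

I − A =
  [   0.70    -0.45]
  [  -0.20     0.75]
det(I−A) = (0.70)(0.75) − (-0.45)(-0.20) = 0.4350
adj(I−A) = [[0.75, 0.45], [0.20, 0.70]]
(I − A)⁻¹ = adj(I−A) / det(I−A) ≈
  [   1.7241     1.0345]
  [   0.4598     1.6092]
First solve x = (I − A)⁻¹ d = adj(I−A)·d / det(I−A); in particular x_1 = (0.75·360 + 0.45·400) / 0.4350 = 450.00 / 0.4350 ≈ 1034.48276.
Intermediate flow from 2 to 1: z_21 = a_21 · x_1 = 0.20 × 450.00 / 0.4350 = 90.00 / 0.4350 ≈ 206.897.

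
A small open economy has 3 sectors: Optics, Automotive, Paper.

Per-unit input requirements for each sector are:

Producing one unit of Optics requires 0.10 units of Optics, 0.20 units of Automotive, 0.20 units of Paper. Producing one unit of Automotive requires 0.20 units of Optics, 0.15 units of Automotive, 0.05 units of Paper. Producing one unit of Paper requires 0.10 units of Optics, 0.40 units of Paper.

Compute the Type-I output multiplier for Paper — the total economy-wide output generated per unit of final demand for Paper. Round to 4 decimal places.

I − A =
  [   0.90    -0.20    -0.10]
  [  -0.20     0.85     0.00]
  [  -0.20    -0.05     0.60]
Cofactors of I−A, C_ij = (−1)^(i+j)·(minor ij) (rows/columns in the sector order above):
  C_11 = (0.85)(0.60) − (0.00)(-0.05) = 0.5100
  C_12 = −[(-0.20)(0.60) − (0.00)(-0.20)] = 0.1200
  C_13 = (-0.20)(-0.05) − (0.85)(-0.20) = 0.1800
  C_21 = −[(-0.20)(0.60) − (-0.10)(-0.05)] = 0.1250
  C_22 = (0.90)(0.60) − (-0.10)(-0.20) = 0.5200
  C_23 = −[(0.90)(-0.05) − (-0.20)(-0.20)] = 0.0850
  C_31 = (-0.20)(0.00) − (-0.10)(0.85) = 0.0850
  C_32 = −[(0.90)(0.00) − (-0.10)(-0.20)] = 0.0200
  C_33 = (0.90)(0.85) − (-0.20)(-0.20) = 0.7250
det(I−A) = Σ_j (I−A)_1j·C_1j = (0.90)(0.5100) + (-0.20)(0.1200) + (-0.10)(0.1800) = 0.4170
adj(I−A) = Cᵀ =
  [ 0.5100   0.1250   0.0850]
  [ 0.1200   0.5200   0.0200]
  [ 0.1800   0.0850   0.7250]
(I − A)⁻¹ = adj(I−A) / det(I−A) ≈
  [   1.22302     0.29976     0.20384]
  [   0.28777     1.24700     0.04796]
  [   0.43165     0.20384     1.73861]
The output multiplier for sector j is the column-j sum of the Leontief inverse (I − A)⁻¹ = adj(I−A) / det(I−A).
Column P of adj(I−A): (0.0850, 0.0200, 0.7250); det(I−A) = 0.4170.
m_P = (0.0850 + 0.0200 + 0.7250) / 0.4170 = 0.83 / 0.4170 ≈ 1.9904.

m_P = 1.9904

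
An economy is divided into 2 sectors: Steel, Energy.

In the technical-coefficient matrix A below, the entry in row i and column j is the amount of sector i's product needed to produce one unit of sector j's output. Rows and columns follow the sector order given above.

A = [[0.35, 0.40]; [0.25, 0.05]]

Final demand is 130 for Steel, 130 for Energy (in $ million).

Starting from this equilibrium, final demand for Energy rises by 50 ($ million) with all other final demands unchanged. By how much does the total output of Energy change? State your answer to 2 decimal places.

Δx_2 = 62.80

I − A =
  [   0.65    -0.40]
  [  -0.25     0.95]
det(I−A) = (0.65)(0.95) − (-0.40)(-0.25) = 0.5175
adj(I−A) = [[0.95, 0.40], [0.25, 0.65]]
(I − A)⁻¹ = adj(I−A) / det(I−A) ≈
  [   1.8357     0.7729]
  [   0.4831     1.2560]
Δx = (I − A)⁻¹ Δd with Δd having +50 in the Energy component and 0 elsewhere.
So Δx_2 = L_22 · (+50), where L_22 = adj(I−A)_22 / det(I−A) = 0.65 / 0.5175.
Δx_2 = 0.65 × (+50) / 0.5175 = 32.50 / 0.5175 ≈ 62.80.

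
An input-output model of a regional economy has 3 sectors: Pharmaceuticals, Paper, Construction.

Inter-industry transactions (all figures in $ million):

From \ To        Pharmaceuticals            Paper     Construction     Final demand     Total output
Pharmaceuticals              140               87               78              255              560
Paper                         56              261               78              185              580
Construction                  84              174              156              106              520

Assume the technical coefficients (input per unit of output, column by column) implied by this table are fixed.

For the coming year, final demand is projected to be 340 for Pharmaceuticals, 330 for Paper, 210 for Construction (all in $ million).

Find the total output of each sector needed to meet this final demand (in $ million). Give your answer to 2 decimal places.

x_1 = 834.56, x_2 = 999.11, x_3 = 907.02

Technical coefficients a_ij = z_ij / X_j:
  a_11 = 140/560 = 0.25, a_21 = 56/560 = 0.10, a_31 = 84/560 = 0.15
  a_12 = 87/580 = 0.15, a_22 = 261/580 = 0.45, a_32 = 174/580 = 0.30
  a_13 = 78/520 = 0.15, a_23 = 78/520 = 0.15, a_33 = 156/520 = 0.30
I − A =
  [   0.75    -0.15    -0.15]
  [  -0.10     0.55    -0.15]
  [  -0.15    -0.30     0.70]
Cofactors of I−A, C_ij = (−1)^(i+j)·(minor ij) (rows/columns in the sector order above):
  C_11 = (0.55)(0.70) − (-0.15)(-0.30) = 0.3400
  C_12 = −[(-0.10)(0.70) − (-0.15)(-0.15)] = 0.0925
  C_13 = (-0.10)(-0.30) − (0.55)(-0.15) = 0.1125
  C_21 = −[(-0.15)(0.70) − (-0.15)(-0.30)] = 0.1500
  C_22 = (0.75)(0.70) − (-0.15)(-0.15) = 0.5025
  C_23 = −[(0.75)(-0.30) − (-0.15)(-0.15)] = 0.2475
  C_31 = (-0.15)(-0.15) − (-0.15)(0.55) = 0.1050
  C_32 = −[(0.75)(-0.15) − (-0.15)(-0.10)] = 0.1275
  C_33 = (0.75)(0.55) − (-0.15)(-0.10) = 0.3975
det(I−A) = Σ_j (I−A)_1j·C_1j = (0.75)(0.3400) + (-0.15)(0.0925) + (-0.15)(0.1125) = 0.22425
adj(I−A) = Cᵀ =
  [ 0.3400   0.1500   0.1050]
  [ 0.0925   0.5025   0.1275]
  [ 0.1125   0.2475   0.3975]
(I − A)⁻¹ = adj(I−A) / det(I−A) ≈
  [   1.5162     0.6689     0.4682]
  [   0.4125     2.2408     0.5686]
  [   0.5017     1.1037     1.7726]
x = (I − A)⁻¹ d = adj(I−A)·d / det(I−A), with det(I−A) = 0.22425:
  x_1 = (0.3400·340 + 0.1500·330 + 0.1050·210) / 0.22425 = 187.15 / 0.22425 ≈ 834.56
  x_2 = (0.0925·340 + 0.5025·330 + 0.1275·210) / 0.22425 = 224.05 / 0.22425 ≈ 999.11
  x_3 = (0.1125·340 + 0.2475·330 + 0.3975·210) / 0.22425 = 203.40 / 0.22425 ≈ 907.02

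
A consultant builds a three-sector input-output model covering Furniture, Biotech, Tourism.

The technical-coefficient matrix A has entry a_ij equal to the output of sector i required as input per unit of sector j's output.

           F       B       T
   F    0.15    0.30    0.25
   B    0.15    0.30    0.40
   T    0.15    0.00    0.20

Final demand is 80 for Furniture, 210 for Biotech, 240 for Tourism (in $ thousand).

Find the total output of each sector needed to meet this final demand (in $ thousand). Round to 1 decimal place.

I − A =
  [   0.85    -0.30    -0.25]
  [  -0.15     0.70    -0.40]
  [  -0.15     0.00     0.80]
Cofactors of I−A, C_ij = (−1)^(i+j)·(minor ij) (rows/columns in the sector order above):
  C_11 = (0.70)(0.80) − (-0.40)(0.00) = 0.5600
  C_12 = −[(-0.15)(0.80) − (-0.40)(-0.15)] = 0.1800
  C_13 = (-0.15)(0.00) − (0.70)(-0.15) = 0.1050
  C_21 = −[(-0.30)(0.80) − (-0.25)(0.00)] = 0.2400
  C_22 = (0.85)(0.80) − (-0.25)(-0.15) = 0.6425
  C_23 = −[(0.85)(0.00) − (-0.30)(-0.15)] = 0.0450
  C_31 = (-0.30)(-0.40) − (-0.25)(0.70) = 0.2950
  C_32 = −[(0.85)(-0.40) − (-0.25)(-0.15)] = 0.3775
  C_33 = (0.85)(0.70) − (-0.30)(-0.15) = 0.5500
det(I−A) = Σ_j (I−A)_1j·C_1j = (0.85)(0.5600) + (-0.30)(0.1800) + (-0.25)(0.1050) = 0.39575
adj(I−A) = Cᵀ =
  [ 0.5600   0.2400   0.2950]
  [ 0.1800   0.6425   0.3775]
  [ 0.1050   0.0450   0.5500]
(I − A)⁻¹ = adj(I−A) / det(I−A) ≈
  [   1.4150     0.6064     0.7454]
  [   0.4548     1.6235     0.9539]
  [   0.2653     0.1137     1.3898]
x = (I − A)⁻¹ d = adj(I−A)·d / det(I−A), with det(I−A) = 0.39575:
  x_F = (0.5600·80 + 0.2400·210 + 0.2950·240) / 0.39575 = 166.00 / 0.39575 ≈ 419.5
  x_B = (0.1800·80 + 0.6425·210 + 0.3775·240) / 0.39575 = 239.925 / 0.39575 ≈ 606.3
  x_T = (0.1050·80 + 0.0450·210 + 0.5500·240) / 0.39575 = 149.85 / 0.39575 ≈ 378.6

x_F = 419.5, x_B = 606.3, x_T = 378.6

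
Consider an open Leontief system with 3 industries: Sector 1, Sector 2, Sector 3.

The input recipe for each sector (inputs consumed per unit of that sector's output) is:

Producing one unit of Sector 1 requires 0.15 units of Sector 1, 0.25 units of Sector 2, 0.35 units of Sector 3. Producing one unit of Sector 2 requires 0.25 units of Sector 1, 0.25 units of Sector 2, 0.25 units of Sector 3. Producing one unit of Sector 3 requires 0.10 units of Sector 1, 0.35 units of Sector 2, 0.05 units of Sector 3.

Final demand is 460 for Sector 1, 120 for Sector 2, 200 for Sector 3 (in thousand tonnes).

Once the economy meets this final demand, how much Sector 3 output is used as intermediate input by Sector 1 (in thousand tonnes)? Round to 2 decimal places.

I − A =
  [   0.85    -0.25    -0.10]
  [  -0.25     0.75    -0.35]
  [  -0.35    -0.25     0.95]
Cofactors of I−A, C_ij = (−1)^(i+j)·(minor ij) (rows/columns in the sector order above):
  C_11 = (0.75)(0.95) − (-0.35)(-0.25) = 0.6250
  C_12 = −[(-0.25)(0.95) − (-0.35)(-0.35)] = 0.3600
  C_13 = (-0.25)(-0.25) − (0.75)(-0.35) = 0.3250
  C_21 = −[(-0.25)(0.95) − (-0.10)(-0.25)] = 0.2625
  C_22 = (0.85)(0.95) − (-0.10)(-0.35) = 0.7725
  C_23 = −[(0.85)(-0.25) − (-0.25)(-0.35)] = 0.3000
  C_31 = (-0.25)(-0.35) − (-0.10)(0.75) = 0.1625
  C_32 = −[(0.85)(-0.35) − (-0.10)(-0.25)] = 0.3225
  C_33 = (0.85)(0.75) − (-0.25)(-0.25) = 0.5750
det(I−A) = Σ_j (I−A)_1j·C_1j = (0.85)(0.6250) + (-0.25)(0.3600) + (-0.10)(0.3250) = 0.40875
adj(I−A) = Cᵀ =
  [ 0.6250   0.2625   0.1625]
  [ 0.3600   0.7725   0.3225]
  [ 0.3250   0.3000   0.5750]
(I − A)⁻¹ = adj(I−A) / det(I−A) ≈
  [   1.5291     0.6422     0.3976]
  [   0.8807     1.8899     0.7890]
  [   0.7951     0.7339     1.4067]
First solve x = (I − A)⁻¹ d = adj(I−A)·d / det(I−A); in particular x_1 = (0.6250·460 + 0.2625·120 + 0.1625·200) / 0.40875 = 351.50 / 0.40875 ≈ 859.9388.
Intermediate flow from 3 to 1: z_31 = a_31 · x_1 = 0.35 × 351.50 / 0.40875 = 123.025 / 0.40875 ≈ 300.98.

z_31 = 300.98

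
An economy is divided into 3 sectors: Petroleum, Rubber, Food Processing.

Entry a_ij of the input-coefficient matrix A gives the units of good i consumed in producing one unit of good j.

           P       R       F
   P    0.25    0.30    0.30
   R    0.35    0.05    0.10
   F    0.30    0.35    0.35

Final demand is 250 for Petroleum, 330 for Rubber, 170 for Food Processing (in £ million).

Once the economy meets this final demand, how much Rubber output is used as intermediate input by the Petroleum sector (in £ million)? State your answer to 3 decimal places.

z_RP = 439.647

I − A =
  [   0.75    -0.30    -0.30]
  [  -0.35     0.95    -0.10]
  [  -0.30    -0.35     0.65]
Cofactors of I−A, C_ij = (−1)^(i+j)·(minor ij) (rows/columns in the sector order above):
  C_11 = (0.95)(0.65) − (-0.10)(-0.35) = 0.5825
  C_12 = −[(-0.35)(0.65) − (-0.10)(-0.30)] = 0.2575
  C_13 = (-0.35)(-0.35) − (0.95)(-0.30) = 0.4075
  C_21 = −[(-0.30)(0.65) − (-0.30)(-0.35)] = 0.3000
  C_22 = (0.75)(0.65) − (-0.30)(-0.30) = 0.3975
  C_23 = −[(0.75)(-0.35) − (-0.30)(-0.30)] = 0.3525
  C_31 = (-0.30)(-0.10) − (-0.30)(0.95) = 0.3150
  C_32 = −[(0.75)(-0.10) − (-0.30)(-0.35)] = 0.1800
  C_33 = (0.75)(0.95) − (-0.30)(-0.35) = 0.6075
det(I−A) = Σ_j (I−A)_1j·C_1j = (0.75)(0.5825) + (-0.30)(0.2575) + (-0.30)(0.4075) = 0.237375
adj(I−A) = Cᵀ =
  [ 0.5825   0.3000   0.3150]
  [ 0.2575   0.3975   0.1800]
  [ 0.4075   0.3525   0.6075]
(I − A)⁻¹ = adj(I−A) / det(I−A) ≈
  [   2.4539     1.2638     1.3270]
  [   1.0848     1.6746     0.7583]
  [   1.7167     1.4850     2.5592]
First solve x = (I − A)⁻¹ d = adj(I−A)·d / det(I−A); in particular x_P = (0.5825·250 + 0.3000·330 + 0.3150·170) / 0.237375 = 298.175 / 0.237375 ≈ 1256.13481.
Intermediate flow from R to P: z_RP = a_RP · x_P = 0.35 × 298.175 / 0.237375 = 104.36125 / 0.237375 ≈ 439.647.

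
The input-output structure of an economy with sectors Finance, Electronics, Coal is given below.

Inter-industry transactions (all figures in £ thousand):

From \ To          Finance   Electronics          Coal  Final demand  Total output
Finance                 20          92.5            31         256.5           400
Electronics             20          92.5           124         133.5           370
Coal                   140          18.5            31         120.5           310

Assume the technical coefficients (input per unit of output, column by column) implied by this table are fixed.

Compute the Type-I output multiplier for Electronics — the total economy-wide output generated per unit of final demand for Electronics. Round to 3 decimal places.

m_E = 2.157

Technical coefficients a_ij = z_ij / X_j:
  a_FF = 20/400 = 0.05, a_EF = 20/400 = 0.05, a_CF = 140/400 = 0.35
  a_FE = 92.5/370 = 0.25, a_EE = 92.5/370 = 0.25, a_CE = 18.5/370 = 0.05
  a_FC = 31/310 = 0.10, a_EC = 124/310 = 0.40, a_CC = 31/310 = 0.10
I − A =
  [   0.95    -0.25    -0.10]
  [  -0.05     0.75    -0.40]
  [  -0.35    -0.05     0.90]
Cofactors of I−A, C_ij = (−1)^(i+j)·(minor ij) (rows/columns in the sector order above):
  C_11 = (0.75)(0.90) − (-0.40)(-0.05) = 0.6550
  C_12 = −[(-0.05)(0.90) − (-0.40)(-0.35)] = 0.1850
  C_13 = (-0.05)(-0.05) − (0.75)(-0.35) = 0.2650
  C_21 = −[(-0.25)(0.90) − (-0.10)(-0.05)] = 0.2300
  C_22 = (0.95)(0.90) − (-0.10)(-0.35) = 0.8200
  C_23 = −[(0.95)(-0.05) − (-0.25)(-0.35)] = 0.1350
  C_31 = (-0.25)(-0.40) − (-0.10)(0.75) = 0.1750
  C_32 = −[(0.95)(-0.40) − (-0.10)(-0.05)] = 0.3850
  C_33 = (0.95)(0.75) − (-0.25)(-0.05) = 0.7000
det(I−A) = Σ_j (I−A)_1j·C_1j = (0.95)(0.6550) + (-0.25)(0.1850) + (-0.10)(0.2650) = 0.5495
adj(I−A) = Cᵀ =
  [ 0.6550   0.2300   0.1750]
  [ 0.1850   0.8200   0.3850]
  [ 0.2650   0.1350   0.7000]
(I − A)⁻¹ = adj(I−A) / det(I−A) ≈
  [   1.1920     0.4186     0.3185]
  [   0.3367     1.4923     0.7006]
  [   0.4823     0.2457     1.2739]
The output multiplier for sector j is the column-j sum of the Leontief inverse (I − A)⁻¹ = adj(I−A) / det(I−A).
Column E of adj(I−A): (0.2300, 0.8200, 0.1350); det(I−A) = 0.5495.
m_E = (0.2300 + 0.8200 + 0.1350) / 0.5495 = 1.185 / 0.5495 ≈ 2.157.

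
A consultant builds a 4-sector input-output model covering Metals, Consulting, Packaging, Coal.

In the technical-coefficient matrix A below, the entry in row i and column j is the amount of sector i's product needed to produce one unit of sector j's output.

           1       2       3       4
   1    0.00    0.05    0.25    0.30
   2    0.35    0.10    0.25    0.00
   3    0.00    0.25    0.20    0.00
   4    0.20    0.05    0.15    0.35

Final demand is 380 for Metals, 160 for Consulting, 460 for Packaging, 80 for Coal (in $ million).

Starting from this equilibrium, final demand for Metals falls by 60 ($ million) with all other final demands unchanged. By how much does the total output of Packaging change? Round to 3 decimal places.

Δx_3 = -9.573

I − A =
  [   1.00    -0.05    -0.25    -0.30]
  [  -0.35     0.90    -0.25     0.00]
  [   0.00    -0.25     0.80     0.00]
  [  -0.20    -0.05    -0.15     0.65]
Compute the cofactors C_ij = (−1)^(i+j)·(3×3 minor ij) of I−A; the adjugate is their transpose:
adj(I−A) = Cᵀ =
  [ 0.427375   0.089875   0.198625   0.197250]
  [ 0.182000   0.472000   0.220125   0.084000]
  [ 0.056875   0.147500   0.514375   0.026250]
  [ 0.158625   0.098000   0.196750   0.621625]
det(I−A) = Σ_j (I−A)_1j·C_1j = (1.00)(0.427375) + (-0.05)(0.182000) + (-0.25)(0.056875) + (-0.30)(0.158625) = 0.35646875
(I − A)⁻¹ = adj(I−A) / det(I−A) ≈
  [   1.1989     0.2521     0.5572     0.5533]
  [   0.5106     1.3241     0.6175     0.2356]
  [   0.1596     0.4138     1.4430     0.0736]
  [   0.4450     0.2749     0.5519     1.7438]
Δx = (I − A)⁻¹ Δd with Δd having -60 in the Metals component and 0 elsewhere.
So Δx_3 = L_31 · (-60), where L_31 = adj(I−A)_31 / det(I−A) = 0.056875 / 0.35646875.
Δx_3 = 0.056875 × (-60) / 0.35646875 = -3.4125 / 0.35646875 ≈ -9.573.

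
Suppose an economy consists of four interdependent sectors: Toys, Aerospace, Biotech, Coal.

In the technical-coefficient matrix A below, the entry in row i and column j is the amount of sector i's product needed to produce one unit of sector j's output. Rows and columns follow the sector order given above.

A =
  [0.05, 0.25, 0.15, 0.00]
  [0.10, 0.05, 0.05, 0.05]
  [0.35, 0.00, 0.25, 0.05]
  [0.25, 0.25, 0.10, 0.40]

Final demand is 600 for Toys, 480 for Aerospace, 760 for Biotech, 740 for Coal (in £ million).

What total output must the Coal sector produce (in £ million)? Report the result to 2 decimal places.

I − A =
  [   0.95    -0.25    -0.15     0.00]
  [  -0.10     0.95    -0.05    -0.05]
  [  -0.35     0.00     0.75    -0.05]
  [  -0.25    -0.25    -0.10     0.60]
Compute the cofactors C_ij = (−1)^(i+j)·(3×3 minor ij) of I−A; the adjugate is their transpose:
adj(I−A) = Cᵀ =
  [ 0.412750   0.113125   0.092375   0.017125]
  [ 0.066750   0.389375   0.044125   0.036125]
  [ 0.208250   0.067500   0.511500   0.048250]
  [ 0.234500   0.220625   0.142125   0.603875]
det(I−A) = Σ_j (I−A)_1j·C_1j = (0.95)(0.412750) + (-0.25)(0.066750) + (-0.15)(0.208250) + (0.00)(0.234500) = 0.3441875
(I − A)⁻¹ = adj(I−A) / det(I−A) ≈
  [   1.1992     0.3287     0.2684     0.0498]
  [   0.1939     1.1313     0.1282     0.1050]
  [   0.6050     0.1961     1.4861     0.1402]
  [   0.6813     0.6410     0.4129     1.7545]
x = (I − A)⁻¹ d = adj(I−A)·d / det(I−A), with det(I−A) = 0.3441875:
  x_T = (0.412750·600 + 0.113125·480 + 0.092375·760 + 0.017125·740) / 0.3441875 = 384.8275 / 0.3441875 ≈ 1118.08
  x_A = (0.066750·600 + 0.389375·480 + 0.044125·760 + 0.036125·740) / 0.3441875 = 287.2175 / 0.3441875 ≈ 834.48
  x_B = (0.208250·600 + 0.067500·480 + 0.511500·760 + 0.048250·740) / 0.3441875 = 581.795 / 0.3441875 ≈ 1690.34
  x_C = (0.234500·600 + 0.220625·480 + 0.142125·760 + 0.603875·740) / 0.3441875 = 801.4825 / 0.3441875 ≈ 2328.62

x_C = 2328.62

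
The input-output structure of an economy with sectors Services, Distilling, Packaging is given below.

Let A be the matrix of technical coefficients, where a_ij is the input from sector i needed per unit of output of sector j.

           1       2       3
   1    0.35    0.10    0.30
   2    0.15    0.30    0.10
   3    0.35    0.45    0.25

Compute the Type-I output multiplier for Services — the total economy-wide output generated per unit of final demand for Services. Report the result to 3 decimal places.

I − A =
  [   0.65    -0.10    -0.30]
  [  -0.15     0.70    -0.10]
  [  -0.35    -0.45     0.75]
Cofactors of I−A, C_ij = (−1)^(i+j)·(minor ij) (rows/columns in the sector order above):
  C_11 = (0.70)(0.75) − (-0.10)(-0.45) = 0.4800
  C_12 = −[(-0.15)(0.75) − (-0.10)(-0.35)] = 0.1475
  C_13 = (-0.15)(-0.45) − (0.70)(-0.35) = 0.3125
  C_21 = −[(-0.10)(0.75) − (-0.30)(-0.45)] = 0.2100
  C_22 = (0.65)(0.75) − (-0.30)(-0.35) = 0.3825
  C_23 = −[(0.65)(-0.45) − (-0.10)(-0.35)] = 0.3275
  C_31 = (-0.10)(-0.10) − (-0.30)(0.70) = 0.2200
  C_32 = −[(0.65)(-0.10) − (-0.30)(-0.15)] = 0.1100
  C_33 = (0.65)(0.70) − (-0.10)(-0.15) = 0.4400
det(I−A) = Σ_j (I−A)_1j·C_1j = (0.65)(0.4800) + (-0.10)(0.1475) + (-0.30)(0.3125) = 0.2035
adj(I−A) = Cᵀ =
  [ 0.4800   0.2100   0.2200]
  [ 0.1475   0.3825   0.1100]
  [ 0.3125   0.3275   0.4400]
(I − A)⁻¹ = adj(I−A) / det(I−A) ≈
  [   2.3587     1.0319     1.0811]
  [   0.7248     1.8796     0.5405]
  [   1.5356     1.6093     2.1622]
The output multiplier for sector j is the column-j sum of the Leontief inverse (I − A)⁻¹ = adj(I−A) / det(I−A).
Column 1 of adj(I−A): (0.4800, 0.1475, 0.3125); det(I−A) = 0.2035.
m_1 = (0.4800 + 0.1475 + 0.3125) / 0.2035 = 0.94 / 0.2035 ≈ 4.619.

m_1 = 4.619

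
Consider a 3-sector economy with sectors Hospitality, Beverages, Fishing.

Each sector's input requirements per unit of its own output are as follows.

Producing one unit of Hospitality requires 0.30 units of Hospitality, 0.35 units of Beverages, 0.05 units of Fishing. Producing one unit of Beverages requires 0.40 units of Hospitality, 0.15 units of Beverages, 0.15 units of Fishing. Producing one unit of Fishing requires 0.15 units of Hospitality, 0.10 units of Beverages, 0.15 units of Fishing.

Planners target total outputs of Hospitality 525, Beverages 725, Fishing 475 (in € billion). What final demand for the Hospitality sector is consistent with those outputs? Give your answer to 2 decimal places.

d_1 = 6.25

I − A =
  [   0.70    -0.40    -0.15]
  [  -0.35     0.85    -0.10]
  [  -0.05    -0.15     0.85]
d = (I − A) x:
  d_1 = (+0.70)·525 + (-0.40)·725 + (-0.15)·475 = 6.25
  d_2 = (-0.35)·525 + (+0.85)·725 + (-0.10)·475 = 385.00
  d_3 = (-0.05)·525 + (-0.15)·725 + (+0.85)·475 = 268.75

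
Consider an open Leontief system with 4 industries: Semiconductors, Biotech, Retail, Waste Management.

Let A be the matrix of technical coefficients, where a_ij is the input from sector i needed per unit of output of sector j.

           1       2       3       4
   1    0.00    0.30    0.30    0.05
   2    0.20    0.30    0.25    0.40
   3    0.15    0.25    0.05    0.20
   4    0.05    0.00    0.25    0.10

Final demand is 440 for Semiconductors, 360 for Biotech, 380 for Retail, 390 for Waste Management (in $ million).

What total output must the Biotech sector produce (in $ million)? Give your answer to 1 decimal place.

I − A =
  [   1.00    -0.30    -0.30    -0.05]
  [  -0.20     0.70    -0.25    -0.40]
  [  -0.15    -0.25     0.95    -0.20]
  [  -0.05     0.00    -0.25     0.90]
Compute the cofactors C_ij = (−1)^(i+j)·(3×3 minor ij) of I−A; the adjugate is their transpose:
adj(I−A) = Cᵀ =
  [ 0.482250   0.312125   0.295250   0.231125]
  [ 0.231250   0.757250   0.386875   0.435375]
  [ 0.151500   0.267875   0.568250   0.253750]
  [ 0.068875   0.091750   0.174250   0.487750]
det(I−A) = Σ_j (I−A)_1j·C_1j = (1.00)(0.482250) + (-0.30)(0.231250) + (-0.30)(0.151500) + (-0.05)(0.068875) = 0.36398125
(I − A)⁻¹ = adj(I−A) / det(I−A) ≈
  [   1.3249     0.8575     0.8112     0.6350]
  [   0.6353     2.0805     1.0629     1.1961]
  [   0.4162     0.7360     1.5612     0.6972]
  [   0.1892     0.2521     0.4787     1.3400]
x = (I − A)⁻¹ d = adj(I−A)·d / det(I−A), with det(I−A) = 0.36398125:
  x_1 = (0.482250·440 + 0.312125·360 + 0.295250·380 + 0.231125·390) / 0.36398125 = 526.88875 / 0.36398125 ≈ 1447.6
  x_2 = (0.231250·440 + 0.757250·360 + 0.386875·380 + 0.435375·390) / 0.36398125 = 691.16875 / 0.36398125 ≈ 1898.9
  x_3 = (0.151500·440 + 0.267875·360 + 0.568250·380 + 0.253750·390) / 0.36398125 = 477.9925 / 0.36398125 ≈ 1313.2
  x_4 = (0.068875·440 + 0.091750·360 + 0.174250·380 + 0.487750·390) / 0.36398125 = 319.7725 / 0.36398125 ≈ 878.5

x_2 = 1898.9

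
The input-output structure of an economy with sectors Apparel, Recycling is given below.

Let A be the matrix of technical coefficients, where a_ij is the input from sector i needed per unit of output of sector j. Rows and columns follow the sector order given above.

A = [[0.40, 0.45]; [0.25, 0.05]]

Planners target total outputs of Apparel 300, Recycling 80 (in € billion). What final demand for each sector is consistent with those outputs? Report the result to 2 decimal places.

d_A = 144.00, d_R = 1.00

I − A =
  [   0.60    -0.45]
  [  -0.25     0.95]
d = (I − A) x:
  d_A = (+0.60)·300 + (-0.45)·80 = 144.00
  d_R = (-0.25)·300 + (+0.95)·80 = 1.00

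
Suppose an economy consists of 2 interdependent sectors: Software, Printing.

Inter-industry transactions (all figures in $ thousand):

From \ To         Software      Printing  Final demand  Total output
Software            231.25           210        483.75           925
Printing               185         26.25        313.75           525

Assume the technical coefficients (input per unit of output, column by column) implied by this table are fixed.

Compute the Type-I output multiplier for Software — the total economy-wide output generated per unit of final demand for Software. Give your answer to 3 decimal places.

Technical coefficients a_ij = z_ij / X_j:
  a_SS = 231.25/925 = 0.25, a_PS = 185/925 = 0.20
  a_SP = 210/525 = 0.40, a_PP = 26.25/525 = 0.05
I − A =
  [   0.75    -0.40]
  [  -0.20     0.95]
det(I−A) = (0.75)(0.95) − (-0.40)(-0.20) = 0.6325
adj(I−A) = [[0.95, 0.40], [0.20, 0.75]]
(I − A)⁻¹ = adj(I−A) / det(I−A) ≈
  [   1.5020     0.6324]
  [   0.3162     1.1858]
The output multiplier for sector j is the column-j sum of the Leontief inverse (I − A)⁻¹ = adj(I−A) / det(I−A).
Column S of adj(I−A): (0.95, 0.20); det(I−A) = 0.6325.
m_S = (0.95 + 0.20) / 0.6325 = 1.15 / 0.6325 ≈ 1.818.

m_S = 1.818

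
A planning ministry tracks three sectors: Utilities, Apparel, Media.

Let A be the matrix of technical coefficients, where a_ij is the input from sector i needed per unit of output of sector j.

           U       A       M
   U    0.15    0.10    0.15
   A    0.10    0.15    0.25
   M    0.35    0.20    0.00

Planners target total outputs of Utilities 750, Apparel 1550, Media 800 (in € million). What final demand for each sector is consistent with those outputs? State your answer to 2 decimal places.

d_U = 362.50, d_A = 1042.50, d_M = 227.50

I − A =
  [   0.85    -0.10    -0.15]
  [  -0.10     0.85    -0.25]
  [  -0.35    -0.20     1.00]
d = (I − A) x:
  d_U = (+0.85)·750 + (-0.10)·1550 + (-0.15)·800 = 362.50
  d_A = (-0.10)·750 + (+0.85)·1550 + (-0.25)·800 = 1042.50
  d_M = (-0.35)·750 + (-0.20)·1550 + (+1.00)·800 = 227.50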